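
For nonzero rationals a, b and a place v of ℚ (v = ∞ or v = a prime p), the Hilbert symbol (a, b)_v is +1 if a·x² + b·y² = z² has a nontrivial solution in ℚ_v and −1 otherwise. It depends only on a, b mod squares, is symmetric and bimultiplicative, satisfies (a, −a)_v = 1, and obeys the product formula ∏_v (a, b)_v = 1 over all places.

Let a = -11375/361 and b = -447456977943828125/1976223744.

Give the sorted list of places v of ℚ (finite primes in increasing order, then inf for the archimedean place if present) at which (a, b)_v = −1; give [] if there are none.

Mod squares: a ≡ -455, b ≡ -330. Check v ∈ {∞, 2, 3, 5, 7, 11, 13, 17, 19}.
v=11: a=11^0·(≡6), b=11^-1·(≡5) mod 11; (6|11)=-1, (5|11)=+1; (−1)^{0·-1·5}·(-1)^-1·(+1)^0 = -1.
v=17: a=17^0·(≡8), b=17^4·(≡5) mod 17; (8|17)=+1, (5|17)=-1; (−1)^{0·4·8}·(+1)^4·(-1)^0 = +1.
v=13: a=13^1·(≡10), b=13^4·(≡2) mod 13; (10|13)=+1, (2|13)=-1; (−1)^{1·4·6}·(+1)^4·(-1)^1 = -1.
v=3: a=3^0·(≡1), b=3^-5·(≡1) mod 3; (1|3)=+1, (1|3)=+1; (−1)^{0·-5·1}·(+1)^-5·(+1)^0 = +1.
v=19: a=19^-2·(≡6), b=19^-2·(≡18) mod 19; (6|19)=+1, (18|19)=-1; (−1)^{-2·-2·9}·(+1)^-2·(-1)^-2 = +1.
v=7: a=7^1·(≡5), b=7^4·(≡3) mod 7; (5|7)=-1, (3|7)=-1; (−1)^{1·4·3}·(-1)^4·(-1)^1 = -1.
v=2: v_2(a)=0, v_2(b)=-11; units ≡ 1, 3 (mod 8); ε·ε+αω+βω = 0·1+0·1+-11·0 ≡ 0  ⇒  (a,b)_2 = +1.
v=∞: -455 < 0 and -330 < 0  ⇒  (a,b)_∞ = -1.
v=5: a=5^3·(≡4), b=5^7·(≡1) mod 5; (4|5)=+1, (1|5)=+1; (−1)^{3·7·2}·(+1)^7·(+1)^3 = +1.
Ram(-455, -330) = {7, 11, 13, ∞}; no ℚ_7-point on the conic.

[7, 11, 13, inf]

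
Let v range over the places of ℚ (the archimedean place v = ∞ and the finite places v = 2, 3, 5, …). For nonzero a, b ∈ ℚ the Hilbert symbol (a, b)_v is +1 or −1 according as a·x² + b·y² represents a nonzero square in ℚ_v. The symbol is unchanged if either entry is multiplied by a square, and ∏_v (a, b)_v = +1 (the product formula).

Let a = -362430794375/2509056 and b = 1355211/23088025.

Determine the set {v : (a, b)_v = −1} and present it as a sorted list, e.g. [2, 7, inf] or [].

(a, b) ≡ (-1096199, 11) mod (ℚ^×)²; places V = {2, 3, 5, 11, 13, 23, 31, 37, 43, 53, ∞}.
(a,b)_3: α=-4, u≡1; β=6, v≡2 (mod 3); (1|3)=+1, (2|3)=-1; sign (−1)^0·+1^6·-1^-4 = +1.
(a,b)_37: α=1, u≡25; β=0, v≡36 (mod 37); (25|37)=+1, (36|37)=+1; sign (−1)^0·+1^0·+1^1 = +1.
(a,b)_43: α=1, u≡41; β=0, v≡24 (mod 43); (41|43)=+1, (24|43)=+1; sign (−1)^0·+1^0·+1^1 = +1.
(a,b)_53: α=1, u≡24; β=0, v≡9 (mod 53); (24|53)=+1, (9|53)=+1; sign (−1)^0·+1^0·+1^1 = +1.
(a,b)_∞: sgn(-1096199)=−, sgn(11)=+, so +1.
(a,b)_31: α=0, u≡29; β=-4, v≡13 (mod 31); (29|31)=-1, (13|31)=-1; sign (−1)^0·-1^-4·-1^0 = +1.
(a,b)_23: α=2, u≡12; β=0, v≡7 (mod 23); (12|23)=+1, (7|23)=-1; sign (−1)^0·+1^0·-1^2 = +1.
(a,b)_2: α=-8, β=0; u≡1, v≡3 (mod 8); ε(u)ε(v)=0·1, αω(v)=-8·1, βω(u)=0·0; sum ≡ 0  ⇒  +1.
(a,b)_13: α=1, u≡5; β=2, v≡2 (mod 13); (5|13)=-1, (2|13)=-1; sign (−1)^0·-1^2·-1^1 = -1.
(a,b)_5: α=4, u≡4; β=-2, v≡1 (mod 5); (4|5)=+1, (1|5)=+1; sign (−1)^0·+1^-2·+1^4 = +1.
(a,b)_11: α=-2, u≡10; β=1, v≡3 (mod 11); (10|11)=-1, (3|11)=+1; sign (−1)^0·-1^1·+1^-2 = -1.
(-1096199, 11 / ℚ) ramifies at {11, 13}: a division algebra.

[11, 13]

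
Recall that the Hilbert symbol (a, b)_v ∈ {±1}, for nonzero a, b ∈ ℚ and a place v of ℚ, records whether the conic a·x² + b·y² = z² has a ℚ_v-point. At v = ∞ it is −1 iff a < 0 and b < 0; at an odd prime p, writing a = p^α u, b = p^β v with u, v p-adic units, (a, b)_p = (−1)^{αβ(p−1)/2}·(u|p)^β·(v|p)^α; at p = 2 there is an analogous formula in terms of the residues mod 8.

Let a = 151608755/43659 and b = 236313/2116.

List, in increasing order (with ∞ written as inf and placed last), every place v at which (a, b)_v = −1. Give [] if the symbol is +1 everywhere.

(a, b) ≡ (1705, 217) mod (ℚ^×)²; places V = {2, 3, 5, 7, 11, 23, 31, 43, ∞}.
(a,b)_2: α=0, β=-2; u≡1, v≡1 (mod 8); ε(u)ε(v)=0·0, αω(v)=0·0, βω(u)=-2·0; sum ≡ 0  ⇒  +1.
(a,b)_3: α=-4, u≡1; β=2, v≡1 (mod 3); (1|3)=+1, (1|3)=+1; sign (−1)^0·+1^2·+1^-4 = +1.
(a,b)_7: α=-2, u≡2; β=1, v≡6 (mod 7); (2|7)=+1, (6|7)=-1; sign (−1)^0·+1^1·-1^-2 = +1.
(a,b)_11: α=-1, u≡5; β=2, v≡7 (mod 11); (5|11)=+1, (7|11)=-1; sign (−1)^0·+1^2·-1^-1 = -1.
(a,b)_23: α=2, u≡3; β=-2, v≡20 (mod 23); (3|23)=+1, (20|23)=-1; sign (−1)^0·+1^-2·-1^2 = +1.
(a,b)_5: α=1, u≡4; β=0, v≡3 (mod 5); (4|5)=+1, (3|5)=-1; sign (−1)^0·+1^0·-1^1 = -1.
(a,b)_∞: sgn(1705)=+, sgn(217)=+, so +1.
(a,b)_43: α=2, u≡18; β=0, v≡27 (mod 43); (18|43)=-1, (27|43)=-1; sign (−1)^0·-1^0·-1^2 = +1.
(a,b)_31: α=1, u≡21; β=1, v≡19 (mod 31); (21|31)=-1, (19|31)=+1; sign (−1)^1·-1^1·+1^1 = +1.
(1705, 217 / ℚ) ramifies at {5, 11}: a division algebra.

[5, 11]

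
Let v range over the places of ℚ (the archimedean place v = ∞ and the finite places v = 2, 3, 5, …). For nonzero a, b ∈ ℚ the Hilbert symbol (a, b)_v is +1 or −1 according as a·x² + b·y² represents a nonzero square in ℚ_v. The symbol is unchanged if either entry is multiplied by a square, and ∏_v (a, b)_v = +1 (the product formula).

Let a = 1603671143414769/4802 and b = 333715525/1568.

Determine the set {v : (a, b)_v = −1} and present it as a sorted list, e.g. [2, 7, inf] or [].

(a, b) ≡ (2, 92378) mod (ℚ^×)²; places V = {2, 3, 5, 7, 11, 13, 17, 19, ∞}.
(a,b)_5: α=0, u≡2; β=2, v≡2 (mod 5); (2|5)=-1, (2|5)=-1; sign (−1)^0·-1^2·-1^0 = +1.
(a,b)_11: α=2, u≡6; β=1, v≡1 (mod 11); (6|11)=-1, (1|11)=+1; sign (−1)^0·-1^1·+1^2 = -1.
(a,b)_7: α=-4, u≡1; β=-2, v≡6 (mod 7); (1|7)=+1, (6|7)=-1; sign (−1)^0·+1^-2·-1^-4 = +1.
(a,b)_∞: sgn(2)=+, sgn(92378)=+, so +1.
(a,b)_3: α=2, u≡2; β=0, v≡2 (mod 3); (2|3)=-1, (2|3)=-1; sign (−1)^0·-1^0·-1^2 = +1.
(a,b)_2: α=-1, β=-5; u≡1, v≡5 (mod 8); ε(u)ε(v)=0·0, αω(v)=-1·1, βω(u)=-5·0; sum ≡ 1  ⇒  -1.
(a,b)_19: α=2, u≡13; β=1, v≡9 (mod 19); (13|19)=-1, (9|19)=+1; sign (−1)^0·-1^1·+1^2 = -1.
(a,b)_17: α=6, u≡8; β=3, v≡11 (mod 17); (8|17)=+1, (11|17)=-1; sign (−1)^0·+1^3·-1^6 = +1.
(a,b)_13: α=2, u≡7; β=1, v≡5 (mod 13); (7|13)=-1, (5|13)=-1; sign (−1)^0·-1^1·-1^2 = -1.
|Ram(2, 92378)| = 4, even; anisotropic at {2, 11, 13, 19}.

[2, 11, 13, 19]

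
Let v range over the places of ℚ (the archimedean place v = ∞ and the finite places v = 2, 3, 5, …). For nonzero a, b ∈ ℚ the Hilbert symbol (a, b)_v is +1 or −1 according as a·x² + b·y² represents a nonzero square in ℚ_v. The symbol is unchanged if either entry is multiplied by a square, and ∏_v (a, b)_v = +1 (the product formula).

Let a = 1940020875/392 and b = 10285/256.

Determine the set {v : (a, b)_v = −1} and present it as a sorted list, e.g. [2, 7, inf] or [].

(a, b) ≡ (6630, 85) mod (ℚ^×)²; places V = {2, 3, 5, 7, 11, 13, 17, ∞}.
(a,b)_3: α=5, u≡2; β=0, v≡1 (mod 3); (2|3)=-1, (1|3)=+1; sign (−1)^0·-1^0·+1^5 = +1.
(a,b)_7: α=-2, u≡2; β=0, v≡4 (mod 7); (2|7)=+1, (4|7)=+1; sign (−1)^0·+1^0·+1^-2 = +1.
(a,b)_13: α=1, u≡3; β=0, v≡6 (mod 13); (3|13)=+1, (6|13)=-1; sign (−1)^0·+1^0·-1^1 = -1.
(a,b)_11: α=0, u≡8; β=2, v≡10 (mod 11); (8|11)=-1, (10|11)=-1; sign (−1)^0·-1^2·-1^0 = +1.
(a,b)_∞: sgn(6630)=+, sgn(85)=+, so +1.
(a,b)_2: α=-3, β=-8; u≡3, v≡5 (mod 8); ε(u)ε(v)=1·0, αω(v)=-3·1, βω(u)=-8·1; sum ≡ 1  ⇒  -1.
(a,b)_5: α=3, u≡1; β=1, v≡2 (mod 5); (1|5)=+1, (2|5)=-1; sign (−1)^0·+1^1·-1^3 = -1.
(a,b)_17: α=3, u≡16; β=1, v≡10 (mod 17); (16|17)=+1, (10|17)=-1; sign (−1)^0·+1^1·-1^3 = -1.
(6630, 85 / ℚ) ramifies at {2, 5, 13, 17}: a division algebra.

[2, 5, 13, 17]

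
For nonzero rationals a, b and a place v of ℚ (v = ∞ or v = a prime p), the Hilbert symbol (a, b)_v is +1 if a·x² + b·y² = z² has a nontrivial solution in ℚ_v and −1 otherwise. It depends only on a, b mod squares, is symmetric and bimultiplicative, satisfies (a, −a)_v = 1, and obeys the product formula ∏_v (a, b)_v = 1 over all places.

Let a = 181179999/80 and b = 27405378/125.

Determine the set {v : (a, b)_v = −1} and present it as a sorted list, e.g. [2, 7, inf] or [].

[2, 5, 7, 17]

Mod squares: a ≡ 12155, b ≡ 10010. Check v ∈ {∞, 2, 3, 5, 7, 11, 13, 17}.
v=17: a=17^1·(≡2), b=17^0·(≡3) mod 17; (2|17)=+1, (3|17)=-1; (−1)^{1·0·8}·(+1)^0·(-1)^1 = -1.
v=7: a=7^2·(≡6), b=7^1·(≡4) mod 7; (6|7)=-1, (4|7)=+1; (−1)^{2·1·3}·(-1)^1·(+1)^2 = -1.
v=∞: 12155 > 0 and 10010 > 0  ⇒  (a,b)_∞ = +1.
v=3: a=3^2·(≡2), b=3^4·(≡2) mod 3; (2|3)=-1, (2|3)=-1; (−1)^{2·4·1}·(-1)^4·(-1)^2 = +1.
v=2: v_2(a)=-4, v_2(b)=1; units ≡ 3, 5 (mod 8); ε·ε+αω+βω = 1·0+-4·1+1·1 ≡ 1  ⇒  (a,b)_2 = -1.
v=11: a=11^1·(≡5), b=11^1·(≡2) mod 11; (5|11)=+1, (2|11)=-1; (−1)^{1·1·5}·(+1)^1·(-1)^1 = +1.
v=13: a=13^3·(≡4), b=13^3·(≡9) mod 13; (4|13)=+1, (9|13)=+1; (−1)^{3·3·6}·(+1)^3·(+1)^3 = +1.
v=5: a=5^-1·(≡4), b=5^-3·(≡3) mod 5; (4|5)=+1, (3|5)=-1; (−1)^{-1·-3·2}·(+1)^-3·(-1)^-1 = -1.
Ram(12155, 10010) = {2, 5, 7, 17}; no ℚ_2-point on the conic.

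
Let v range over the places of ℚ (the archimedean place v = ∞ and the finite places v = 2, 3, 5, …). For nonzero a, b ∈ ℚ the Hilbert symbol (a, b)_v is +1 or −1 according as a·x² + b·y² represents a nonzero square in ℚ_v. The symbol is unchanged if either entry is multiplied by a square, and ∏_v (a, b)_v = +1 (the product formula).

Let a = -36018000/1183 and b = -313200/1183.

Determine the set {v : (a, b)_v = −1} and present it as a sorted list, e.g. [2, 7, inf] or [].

Mod squares: a ≡ -70035, b ≡ -609. Check v ∈ {∞, 2, 3, 5, 7, 13, 23, 29}.
v=5: a=5^3·(≡2), b=5^2·(≡4) mod 5; (2|5)=-1, (4|5)=+1; (−1)^{3·2·2}·(-1)^2·(+1)^3 = +1.
v=7: a=7^-1·(≡3), b=7^-1·(≡1) mod 7; (3|7)=-1, (1|7)=+1; (−1)^{-1·-1·3}·(-1)^-1·(+1)^-1 = +1.
v=3: a=3^3·(≡1), b=3^3·(≡1) mod 3; (1|3)=+1, (1|3)=+1; (−1)^{3·3·1}·(+1)^3·(+1)^3 = -1.
v=29: a=29^1·(≡27), b=29^1·(≡2) mod 29; (27|29)=-1, (2|29)=-1; (−1)^{1·1·14}·(-1)^1·(-1)^1 = +1.
v=2: v_2(a)=4, v_2(b)=4; units ≡ 5, 7 (mod 8); ε·ε+αω+βω = 0·1+4·0+4·1 ≡ 0  ⇒  (a,b)_2 = +1.
v=13: a=13^-2·(≡3), b=13^-2·(≡5) mod 13; (3|13)=+1, (5|13)=-1; (−1)^{-2·-2·6}·(+1)^-2·(-1)^-2 = +1.
v=23: a=23^1·(≡7), b=23^0·(≡6) mod 23; (7|23)=-1, (6|23)=+1; (−1)^{1·0·11}·(-1)^0·(+1)^1 = +1.
v=∞: -70035 < 0 and -609 < 0  ⇒  (a,b)_∞ = -1.
Ram(-70035, -609) = {3, ∞}; no ℚ_3-point on the conic.

[3, inf]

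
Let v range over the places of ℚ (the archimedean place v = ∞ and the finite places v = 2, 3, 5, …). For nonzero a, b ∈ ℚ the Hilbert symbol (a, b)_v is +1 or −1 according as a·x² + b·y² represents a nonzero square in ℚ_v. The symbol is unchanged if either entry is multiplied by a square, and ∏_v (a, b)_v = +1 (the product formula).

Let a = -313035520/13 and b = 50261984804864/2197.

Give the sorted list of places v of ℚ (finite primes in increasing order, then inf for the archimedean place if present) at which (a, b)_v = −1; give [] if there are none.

Mod squares: a ≡ -324415, b ≡ 64883. Check v ∈ {∞, 2, 5, 7, 13, 23, 31}.
v=31: a=31^1·(≡23), b=31^1·(≡9) mod 31; (23|31)=-1, (9|31)=+1; (−1)^{1·1·15}·(-1)^1·(+1)^1 = +1.
v=5: a=5^1·(≡2), b=5^0·(≡2) mod 5; (2|5)=-1, (2|5)=-1; (−1)^{1·0·2}·(-1)^0·(-1)^1 = -1.
v=7: a=7^3·(≡1), b=7^5·(≡2) mod 7; (1|7)=+1, (2|7)=+1; (−1)^{3·5·3}·(+1)^5·(+1)^3 = -1.
v=23: a=23^1·(≡22), b=23^1·(≡19) mod 23; (22|23)=-1, (19|23)=-1; (−1)^{1·1·11}·(-1)^1·(-1)^1 = -1.
v=∞: -324415 < 0 and 64883 > 0  ⇒  (a,b)_∞ = +1.
v=2: v_2(a)=8, v_2(b)=22; units ≡ 1, 3 (mod 8); ε·ε+αω+βω = 0·1+8·1+22·0 ≡ 0  ⇒  (a,b)_2 = +1.
v=13: a=13^-1·(≡8), b=13^-3·(≡1) mod 13; (8|13)=-1, (1|13)=+1; (−1)^{-1·-3·6}·(-1)^-3·(+1)^-1 = -1.
|Ram(-324415, 64883)| = 4, even; anisotropic at {5, 7, 13, 23}.

[5, 7, 13, 23]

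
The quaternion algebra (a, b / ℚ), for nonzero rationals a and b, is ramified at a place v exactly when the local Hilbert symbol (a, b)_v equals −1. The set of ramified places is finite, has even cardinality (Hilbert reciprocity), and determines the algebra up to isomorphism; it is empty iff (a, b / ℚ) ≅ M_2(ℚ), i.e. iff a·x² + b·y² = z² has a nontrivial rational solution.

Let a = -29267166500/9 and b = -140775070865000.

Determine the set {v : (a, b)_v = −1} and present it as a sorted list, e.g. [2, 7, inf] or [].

[2, 11, 23, inf]

(a, b) ≡ (-1265, -243386) mod (ℚ^×)²; places V = {2, 3, 5, 11, 13, 23, 37, ∞}.
(a,b)_13: α=2, u≡10; β=3, v≡7 (mod 13); (10|13)=+1, (7|13)=-1; sign (−1)^0·+1^3·-1^2 = +1.
(a,b)_37: α=2, u≡7; β=3, v≡13 (mod 37); (7|37)=+1, (13|37)=-1; sign (−1)^0·+1^3·-1^2 = +1.
(a,b)_3: α=-2, u≡1; β=0, v≡1 (mod 3); (1|3)=+1, (1|3)=+1; sign (−1)^0·+1^0·+1^-2 = +1.
(a,b)_5: α=3, u≡2; β=4, v≡1 (mod 5); (2|5)=-1, (1|5)=+1; sign (−1)^0·-1^4·+1^3 = +1.
(a,b)_11: α=1, u≡6; β=1, v≡8 (mod 11); (6|11)=-1, (8|11)=-1; sign (−1)^1·-1^1·-1^1 = -1.
(a,b)_2: α=2, β=3; u≡7, v≡3 (mod 8); ε(u)ε(v)=1·1, αω(v)=2·1, βω(u)=3·0; sum ≡ 1  ⇒  -1.
(a,b)_∞: sgn(-1265)=−, sgn(-243386)=−, so -1.
(a,b)_23: α=1, u≡14; β=1, v≡10 (mod 23); (14|23)=-1, (10|23)=-1; sign (−1)^1·-1^1·-1^1 = -1.
|Ram(-1265, -243386)| = 4, even; anisotropic at {2, 11, 23, ∞}.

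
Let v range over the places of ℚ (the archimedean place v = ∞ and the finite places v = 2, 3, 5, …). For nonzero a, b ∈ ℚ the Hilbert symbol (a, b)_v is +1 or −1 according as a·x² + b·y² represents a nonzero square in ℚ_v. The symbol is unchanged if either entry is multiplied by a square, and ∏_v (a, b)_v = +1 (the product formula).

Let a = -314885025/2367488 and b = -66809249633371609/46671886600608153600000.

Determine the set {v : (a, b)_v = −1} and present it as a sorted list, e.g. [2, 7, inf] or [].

[5, inf]

Mod squares: a ≡ -2, b ≡ -10. Check v ∈ {∞, 2, 3, 5, 7, 13, 17, 19}.
v=13: a=13^4·(≡2), b=13^6·(≡1) mod 13; (2|13)=-1, (1|13)=+1; (−1)^{4·6·6}·(-1)^6·(+1)^4 = +1.
v=3: a=3^2·(≡1), b=3^-10·(≡2) mod 3; (1|3)=+1, (2|3)=-1; (−1)^{2·-10·1}·(+1)^-10·(-1)^2 = +1.
v=7: a=7^2·(≡5), b=7^12·(≡4) mod 7; (5|7)=-1, (4|7)=+1; (−1)^{2·12·3}·(-1)^12·(+1)^2 = +1.
v=19: a=19^0·(≡11), b=19^-2·(≡1) mod 19; (11|19)=+1, (1|19)=+1; (−1)^{0·-2·9}·(+1)^-2·(+1)^0 = +1.
v=5: a=5^2·(≡3), b=5^-5·(≡3) mod 5; (3|5)=-1, (3|5)=-1; (−1)^{2·-5·2}·(-1)^-5·(-1)^2 = -1.
v=17: a=17^-2·(≡13), b=17^-4·(≡10) mod 17; (13|17)=+1, (10|17)=-1; (−1)^{-2·-4·8}·(+1)^-4·(-1)^-2 = +1.
v=2: v_2(a)=-13, v_2(b)=-23; units ≡ 7, 3 (mod 8); ε·ε+αω+βω = 1·1+-13·1+-23·0 ≡ 0  ⇒  (a,b)_2 = +1.
v=∞: -2 < 0 and -10 < 0  ⇒  (a,b)_∞ = -1.
|Ram(-2, -10)| = 2, even; anisotropic at {5, ∞}.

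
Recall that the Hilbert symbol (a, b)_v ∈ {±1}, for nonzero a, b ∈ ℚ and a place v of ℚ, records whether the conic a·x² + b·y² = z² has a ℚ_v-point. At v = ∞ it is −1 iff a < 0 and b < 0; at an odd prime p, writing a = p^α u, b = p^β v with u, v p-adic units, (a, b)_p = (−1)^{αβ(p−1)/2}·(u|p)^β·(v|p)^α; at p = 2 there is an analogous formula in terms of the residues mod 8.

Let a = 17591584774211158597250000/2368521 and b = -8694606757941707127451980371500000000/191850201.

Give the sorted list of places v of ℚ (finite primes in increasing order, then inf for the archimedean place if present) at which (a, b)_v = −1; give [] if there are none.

[37, 43]

Mod squares: a ≡ 29, b ≡ -2999035. Check v ∈ {∞, 2, 3, 5, 7, 13, 19, 29, 37, 43, 53}.
v=43: a=43^2·(≡2), b=43^3·(≡38) mod 43; (2|43)=-1, (38|43)=+1; (−1)^{2·3·21}·(-1)^3·(+1)^2 = -1.
v=5: a=5^6·(≡4), b=5^9·(≡2) mod 5; (4|5)=+1, (2|5)=-1; (−1)^{6·9·2}·(+1)^9·(-1)^6 = +1.
v=19: a=19^-2·(≡18), b=19^-2·(≡7) mod 19; (18|19)=-1, (7|19)=+1; (−1)^{-2·-2·9}·(-1)^-2·(+1)^-2 = +1.
v=3: a=3^-8·(≡2), b=3^-12·(≡2) mod 3; (2|3)=-1, (2|3)=-1; (−1)^{-8·-12·1}·(-1)^-12·(-1)^-8 = +1.
v=13: a=13^2·(≡12), b=13^1·(≡3) mod 13; (12|13)=+1, (3|13)=+1; (−1)^{2·1·6}·(+1)^1·(+1)^2 = +1.
v=∞: 29 > 0 and -2999035 < 0  ⇒  (a,b)_∞ = +1.
v=29: a=29^3·(≡28), b=29^5·(≡7) mod 29; (28|29)=+1, (7|29)=+1; (−1)^{3·5·14}·(+1)^5·(+1)^3 = +1.
v=2: v_2(a)=4, v_2(b)=8; units ≡ 5, 5 (mod 8); ε·ε+αω+βω = 0·0+4·1+8·1 ≡ 0  ⇒  (a,b)_2 = +1.
v=37: a=37^2·(≡22), b=37^3·(≡10) mod 37; (22|37)=-1, (10|37)=+1; (−1)^{2·3·18}·(-1)^3·(+1)^2 = -1.
v=53: a=53^2·(≡11), b=53^2·(≡26) mod 53; (11|53)=+1, (26|53)=-1; (−1)^{2·2·26}·(+1)^2·(-1)^2 = +1.
v=7: a=7^4·(≡2), b=7^8·(≡5) mod 7; (2|7)=+1, (5|7)=-1; (−1)^{4·8·3}·(+1)^8·(-1)^4 = +1.
Ram(29, -2999035) = {37, 43}; no ℚ_37-point on the conic.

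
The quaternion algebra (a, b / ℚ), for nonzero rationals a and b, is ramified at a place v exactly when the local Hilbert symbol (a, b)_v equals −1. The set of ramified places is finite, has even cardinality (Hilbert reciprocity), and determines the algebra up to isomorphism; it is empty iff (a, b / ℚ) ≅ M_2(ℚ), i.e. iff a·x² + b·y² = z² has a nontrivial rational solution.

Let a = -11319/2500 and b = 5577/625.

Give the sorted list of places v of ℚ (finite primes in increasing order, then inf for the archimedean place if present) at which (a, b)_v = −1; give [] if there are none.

[7, 11]

Mod squares: a ≡ -231, b ≡ 33. Check v ∈ {∞, 2, 3, 5, 7, 11, 13}.
v=5: a=5^-4·(≡4), b=5^-4·(≡2) mod 5; (4|5)=+1, (2|5)=-1; (−1)^{-4·-4·2}·(+1)^-4·(-1)^-4 = +1.
v=3: a=3^1·(≡1), b=3^1·(≡2) mod 3; (1|3)=+1, (2|3)=-1; (−1)^{1·1·1}·(+1)^1·(-1)^1 = +1.
v=13: a=13^0·(≡1), b=13^2·(≡7) mod 13; (1|13)=+1, (7|13)=-1; (−1)^{0·2·6}·(+1)^2·(-1)^0 = +1.
v=11: a=11^1·(≡9), b=11^1·(≡5) mod 11; (9|11)=+1, (5|11)=+1; (−1)^{1·1·5}·(+1)^1·(+1)^1 = -1.
v=2: v_2(a)=-2, v_2(b)=0; units ≡ 1, 1 (mod 8); ε·ε+αω+βω = 0·0+-2·0+0·0 ≡ 0  ⇒  (a,b)_2 = +1.
v=7: a=7^3·(≡2), b=7^0·(≡6) mod 7; (2|7)=+1, (6|7)=-1; (−1)^{3·0·3}·(+1)^0·(-1)^3 = -1.
v=∞: -231 < 0 and 33 > 0  ⇒  (a,b)_∞ = +1.
|Ram(-231, 33)| = 2, even; anisotropic at {7, 11}.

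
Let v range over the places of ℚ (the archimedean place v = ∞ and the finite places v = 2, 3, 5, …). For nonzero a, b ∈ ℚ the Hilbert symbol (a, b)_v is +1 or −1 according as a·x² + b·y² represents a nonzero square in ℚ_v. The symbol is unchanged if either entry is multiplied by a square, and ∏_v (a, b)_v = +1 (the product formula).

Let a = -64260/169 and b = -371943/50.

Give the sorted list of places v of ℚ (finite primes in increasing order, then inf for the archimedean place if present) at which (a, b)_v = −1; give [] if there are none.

Mod squares: a ≡ -1785, b ≡ -286. Check v ∈ {∞, 2, 3, 5, 7, 11, 13, 17}.
v=13: a=13^-2·(≡12), b=13^1·(≡12) mod 13; (12|13)=+1, (12|13)=+1; (−1)^{-2·1·6}·(+1)^1·(+1)^-2 = +1.
v=2: v_2(a)=2, v_2(b)=-1; units ≡ 7, 1 (mod 8); ε·ε+αω+βω = 1·0+2·0+-1·0 ≡ 0  ⇒  (a,b)_2 = +1.
v=3: a=3^3·(≡2), b=3^2·(≡2) mod 3; (2|3)=-1, (2|3)=-1; (−1)^{3·2·1}·(-1)^2·(-1)^3 = -1.
v=17: a=17^1·(≡6), b=17^2·(≡12) mod 17; (6|17)=-1, (12|17)=-1; (−1)^{1·2·8}·(-1)^2·(-1)^1 = -1.
v=7: a=7^1·(≡4), b=7^0·(≡2) mod 7; (4|7)=+1, (2|7)=+1; (−1)^{1·0·3}·(+1)^0·(+1)^1 = +1.
v=11: a=11^0·(≡6), b=11^1·(≡2) mod 11; (6|11)=-1, (2|11)=-1; (−1)^{0·1·5}·(-1)^1·(-1)^0 = -1.
v=∞: -1785 < 0 and -286 < 0  ⇒  (a,b)_∞ = -1.
v=5: a=5^1·(≡2), b=5^-2·(≡1) mod 5; (2|5)=-1, (1|5)=+1; (−1)^{1·-2·2}·(-1)^-2·(+1)^1 = +1.
Ram(-1785, -286) = {3, 11, 17, ∞}; no ℚ_3-point on the conic.

[3, 11, 17, inf]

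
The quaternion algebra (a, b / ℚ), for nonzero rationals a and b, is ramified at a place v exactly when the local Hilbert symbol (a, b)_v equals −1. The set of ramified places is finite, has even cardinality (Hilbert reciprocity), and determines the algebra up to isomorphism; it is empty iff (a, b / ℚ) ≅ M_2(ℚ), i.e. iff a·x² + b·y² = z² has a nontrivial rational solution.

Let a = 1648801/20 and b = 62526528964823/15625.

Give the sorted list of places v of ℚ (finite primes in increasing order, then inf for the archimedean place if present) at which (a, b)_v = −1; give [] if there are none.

Mod squares: a ≡ 168245, b ≡ 23. Check v ∈ {∞, 2, 5, 7, 11, 19, 23}.
v=5: a=5^-1·(≡4), b=5^-6·(≡3) mod 5; (4|5)=+1, (3|5)=-1; (−1)^{-1·-6·2}·(+1)^-6·(-1)^-1 = -1.
v=23: a=23^1·(≡9), b=23^3·(≡2) mod 23; (9|23)=+1, (2|23)=+1; (−1)^{1·3·11}·(+1)^3·(+1)^1 = -1.
v=7: a=7^3·(≡2), b=7^6·(≡1) mod 7; (2|7)=+1, (1|7)=+1; (−1)^{3·6·3}·(+1)^6·(+1)^3 = +1.
v=11: a=11^1·(≡3), b=11^2·(≡5) mod 11; (3|11)=+1, (5|11)=+1; (−1)^{1·2·5}·(+1)^2·(+1)^1 = +1.
v=19: a=19^1·(≡6), b=19^2·(≡7) mod 19; (6|19)=+1, (7|19)=+1; (−1)^{1·2·9}·(+1)^2·(+1)^1 = +1.
v=∞: 168245 > 0 and 23 > 0  ⇒  (a,b)_∞ = +1.
v=2: v_2(a)=-2, v_2(b)=0; units ≡ 5, 7 (mod 8); ε·ε+αω+βω = 0·1+-2·0+0·1 ≡ 0  ⇒  (a,b)_2 = +1.
Ram(168245, 23) = {5, 23}; no ℚ_5-point on the conic.

[5, 23]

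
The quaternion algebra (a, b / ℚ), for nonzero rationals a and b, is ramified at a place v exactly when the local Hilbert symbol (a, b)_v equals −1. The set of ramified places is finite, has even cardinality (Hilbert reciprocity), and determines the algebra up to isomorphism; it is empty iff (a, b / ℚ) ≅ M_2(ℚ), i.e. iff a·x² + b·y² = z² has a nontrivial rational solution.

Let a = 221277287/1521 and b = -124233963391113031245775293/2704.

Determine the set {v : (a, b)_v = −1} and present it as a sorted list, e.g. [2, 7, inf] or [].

(a, b) ≡ (4515863, -38265997) mod (ℚ^×)²; places V = {2, 3, 7, 11, 13, 17, 19, 23, 31, 41, ∞}.
(a,b)_41: α=1, u≡34; β=3, v≡14 (mod 41); (34|41)=-1, (14|41)=-1; sign (−1)^0·-1^3·-1^1 = +1.
(a,b)_2: α=0, β=-4; u≡7, v≡3 (mod 8); ε(u)ε(v)=1·1, αω(v)=0·1, βω(u)=-4·0; sum ≡ 1  ⇒  -1.
(a,b)_∞: sgn(4515863)=+, sgn(-38265997)=−, so +1.
(a,b)_23: α=0, u≡20; β=1, v≡8 (mod 23); (20|23)=-1, (8|23)=+1; sign (−1)^0·-1^1·+1^0 = -1.
(a,b)_7: α=2, u≡1; β=3, v≡4 (mod 7); (1|7)=+1, (4|7)=+1; sign (−1)^0·+1^3·+1^2 = +1.
(a,b)_17: α=1, u≡5; β=3, v≡10 (mod 17); (5|17)=-1, (10|17)=-1; sign (−1)^0·-1^3·-1^1 = +1.
(a,b)_11: α=1, u≡7; β=3, v≡4 (mod 11); (7|11)=-1, (4|11)=+1; sign (−1)^1·-1^3·+1^1 = +1.
(a,b)_31: α=1, u≡5; β=3, v≡20 (mod 31); (5|31)=+1, (20|31)=+1; sign (−1)^1·+1^3·+1^1 = -1.
(a,b)_13: α=-2, u≡4; β=-2, v≡10 (mod 13); (4|13)=+1, (10|13)=+1; sign (−1)^0·+1^-2·+1^-2 = +1.
(a,b)_3: α=-2, u≡2; β=2, v≡2 (mod 3); (2|3)=-1, (2|3)=-1; sign (−1)^0·-1^2·-1^-2 = +1.
(a,b)_19: α=1, u≡9; β=4, v≡15 (mod 19); (9|19)=+1, (15|19)=-1; sign (−1)^0·+1^4·-1^1 = -1.
Ram(4515863, -38265997) = {2, 19, 23, 31}; no ℚ_2-point on the conic.

[2, 19, 23, 31]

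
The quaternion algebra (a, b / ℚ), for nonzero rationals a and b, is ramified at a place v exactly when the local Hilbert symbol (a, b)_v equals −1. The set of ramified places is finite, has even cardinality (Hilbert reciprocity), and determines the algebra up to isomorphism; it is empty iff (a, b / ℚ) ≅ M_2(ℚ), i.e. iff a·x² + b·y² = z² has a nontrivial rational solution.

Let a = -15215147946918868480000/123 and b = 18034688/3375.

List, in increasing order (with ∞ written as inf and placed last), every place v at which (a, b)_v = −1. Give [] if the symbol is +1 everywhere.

Mod squares: a ≡ -15705501, b ≡ 66045. Check v ∈ {∞, 2, 3, 5, 7, 17, 29, 37, 41}.
v=3: a=3^-1·(≡1), b=3^-3·(≡1) mod 3; (1|3)=+1, (1|3)=+1; (−1)^{-1·-3·1}·(+1)^-3·(+1)^-1 = -1.
v=37: a=37^3·(≡1), b=37^1·(≡26) mod 37; (1|37)=+1, (26|37)=+1; (−1)^{3·1·18}·(+1)^1·(+1)^3 = +1.
v=∞: -15705501 < 0 and 66045 > 0  ⇒  (a,b)_∞ = +1.
v=5: a=5^4·(≡4), b=5^-3·(≡4) mod 5; (4|5)=+1, (4|5)=+1; (−1)^{4·-3·2}·(+1)^-3·(+1)^4 = +1.
v=7: a=7^7·(≡4), b=7^1·(≡6) mod 7; (4|7)=+1, (6|7)=-1; (−1)^{7·1·3}·(+1)^1·(-1)^7 = +1.
v=29: a=29^1·(≡6), b=29^0·(≡10) mod 29; (6|29)=+1, (10|29)=-1; (−1)^{1·0·14}·(+1)^0·(-1)^1 = -1.
v=41: a=41^-1·(≡1), b=41^0·(≡14) mod 41; (1|41)=+1, (14|41)=-1; (−1)^{-1·0·20}·(+1)^0·(-1)^-1 = -1.
v=2: v_2(a)=12, v_2(b)=12; units ≡ 3, 5 (mod 8); ε·ε+αω+βω = 1·0+12·1+12·1 ≡ 0  ⇒  (a,b)_2 = +1.
v=17: a=17^3·(≡5), b=17^1·(≡9) mod 17; (5|17)=-1, (9|17)=+1; (−1)^{3·1·8}·(-1)^1·(+1)^3 = -1.
|Ram(-15705501, 66045)| = 4, even; anisotropic at {3, 17, 29, 41}.

[3, 17, 29, 41]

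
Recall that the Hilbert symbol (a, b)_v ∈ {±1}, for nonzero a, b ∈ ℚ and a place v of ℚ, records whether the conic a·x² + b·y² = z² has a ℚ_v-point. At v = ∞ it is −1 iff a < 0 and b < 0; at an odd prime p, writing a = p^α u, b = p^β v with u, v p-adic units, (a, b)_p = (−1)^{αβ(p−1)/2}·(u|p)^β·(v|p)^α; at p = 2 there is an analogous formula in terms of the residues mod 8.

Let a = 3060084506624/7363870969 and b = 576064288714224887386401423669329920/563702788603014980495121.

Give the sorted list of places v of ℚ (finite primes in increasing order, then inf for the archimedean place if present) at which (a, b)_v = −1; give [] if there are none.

[2, 31, 41, 43]

Mod squares: a ≡ 2021, b ≡ 436677470. Check v ∈ {∞, 2, 3, 5, 7, 13, 17, 19, 23, 31, 41, 43, 47}.
v=43: a=43^1·(≡38), b=43^3·(≡35) mod 43; (38|43)=+1, (35|43)=+1; (−1)^{1·3·21}·(+1)^3·(+1)^1 = -1.
v=13: a=13^-2·(≡6), b=13^-2·(≡2) mod 13; (6|13)=-1, (2|13)=-1; (−1)^{-2·-2·6}·(-1)^-2·(-1)^-2 = +1.
v=31: a=31^0·(≡13), b=31^1·(≡9) mod 31; (13|31)=-1, (9|31)=+1; (−1)^{0·1·15}·(-1)^1·(+1)^0 = -1.
v=3: a=3^0·(≡2), b=3^-4·(≡2) mod 3; (2|3)=-1, (2|3)=-1; (−1)^{0·-4·1}·(-1)^-4·(-1)^0 = +1.
v=47: a=47^1·(≡23), b=47^3·(≡25) mod 47; (23|47)=-1, (25|47)=+1; (−1)^{1·3·23}·(-1)^3·(+1)^1 = +1.
v=41: a=41^-2·(≡27), b=41^-5·(≡8) mod 41; (27|41)=-1, (8|41)=+1; (−1)^{-2·-5·20}·(-1)^-5·(+1)^-2 = -1.
v=23: a=23^-2·(≡22), b=23^-6·(≡22) mod 23; (22|23)=-1, (22|23)=-1; (−1)^{-2·-6·11}·(-1)^-6·(-1)^-2 = +1.
v=5: a=5^0·(≡1), b=5^1·(≡4) mod 5; (1|5)=+1, (4|5)=+1; (−1)^{0·1·2}·(+1)^1·(+1)^0 = +1.
v=17: a=17^0·(≡13), b=17^1·(≡14) mod 17; (13|17)=+1, (14|17)=-1; (−1)^{0·1·8}·(+1)^1·(-1)^0 = +1.
v=∞: 2021 > 0 and 436677470 > 0  ⇒  (a,b)_∞ = +1.
v=2: v_2(a)=22, v_2(b)=49; units ≡ 5, 7 (mod 8); ε·ε+αω+βω = 0·1+22·0+49·1 ≡ 1  ⇒  (a,b)_2 = -1.
v=7: a=7^-2·(≡3), b=7^-4·(≡5) mod 7; (3|7)=-1, (5|7)=-1; (−1)^{-2·-4·3}·(-1)^-4·(-1)^-2 = +1.
v=19: a=19^2·(≡11), b=19^6·(≡10) mod 19; (11|19)=+1, (10|19)=-1; (−1)^{2·6·9}·(+1)^6·(-1)^2 = +1.
(2021, 436677470 / ℚ) ramifies at {2, 31, 41, 43}: a division algebra.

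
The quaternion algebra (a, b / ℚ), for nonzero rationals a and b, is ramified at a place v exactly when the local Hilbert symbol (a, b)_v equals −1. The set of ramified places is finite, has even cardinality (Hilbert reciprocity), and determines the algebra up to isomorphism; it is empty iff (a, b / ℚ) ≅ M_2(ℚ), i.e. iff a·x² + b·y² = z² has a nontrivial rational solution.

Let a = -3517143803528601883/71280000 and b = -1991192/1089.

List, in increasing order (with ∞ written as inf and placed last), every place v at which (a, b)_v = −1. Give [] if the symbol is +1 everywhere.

[2, 11, 13, 19, 37, inf]

Mod squares: a ≡ -43629586, b ≡ -518. Check v ∈ {∞, 2, 3, 5, 7, 11, 13, 17, 19, 31, 37}.
v=13: a=13^1·(≡1), b=13^0·(≡7) mod 13; (1|13)=+1, (7|13)=-1; (−1)^{1·0·6}·(+1)^0·(-1)^1 = -1.
v=3: a=3^-4·(≡2), b=3^-2·(≡1) mod 3; (2|3)=-1, (1|3)=+1; (−1)^{-4·-2·1}·(-1)^-2·(+1)^-4 = +1.
v=11: a=11^-1·(≡10), b=11^-2·(≡8) mod 11; (10|11)=-1, (8|11)=-1; (−1)^{-1·-2·5}·(-1)^-2·(-1)^-1 = -1.
v=7: a=7^3·(≡2), b=7^1·(≡6) mod 7; (2|7)=+1, (6|7)=-1; (−1)^{3·1·3}·(+1)^1·(-1)^3 = +1.
v=19: a=19^5·(≡14), b=19^0·(≡14) mod 19; (14|19)=-1, (14|19)=-1; (−1)^{5·0·9}·(-1)^0·(-1)^5 = -1.
v=17: a=17^2·(≡2), b=17^0·(≡1) mod 17; (2|17)=+1, (1|17)=+1; (−1)^{2·0·8}·(+1)^0·(+1)^2 = +1.
v=31: a=31^3·(≡10), b=31^2·(≡9) mod 31; (10|31)=+1, (9|31)=+1; (−1)^{3·2·15}·(+1)^2·(+1)^3 = +1.
v=2: v_2(a)=-7, v_2(b)=3; units ≡ 7, 5 (mod 8); ε·ε+αω+βω = 1·0+-7·1+3·0 ≡ 1  ⇒  (a,b)_2 = -1.
v=37: a=37^1·(≡1), b=37^1·(≡22) mod 37; (1|37)=+1, (22|37)=-1; (−1)^{1·1·18}·(+1)^1·(-1)^1 = -1.
v=∞: -43629586 < 0 and -518 < 0  ⇒  (a,b)_∞ = -1.
v=5: a=5^-4·(≡4), b=5^0·(≡2) mod 5; (4|5)=+1, (2|5)=-1; (−1)^{-4·0·2}·(+1)^0·(-1)^-4 = +1.
Ram(-43629586, -518) = {2, 11, 13, 19, 37, ∞}; no ℚ_2-point on the conic.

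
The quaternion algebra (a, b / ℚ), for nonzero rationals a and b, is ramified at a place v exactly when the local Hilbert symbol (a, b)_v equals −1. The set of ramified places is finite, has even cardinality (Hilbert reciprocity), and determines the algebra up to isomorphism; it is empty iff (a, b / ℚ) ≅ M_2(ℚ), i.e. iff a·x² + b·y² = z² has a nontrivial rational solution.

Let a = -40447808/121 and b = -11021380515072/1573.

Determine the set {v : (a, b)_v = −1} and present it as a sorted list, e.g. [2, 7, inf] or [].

Mod squares: a ≡ -631997, b ≡ -8215961. Check v ∈ {∞, 2, 3, 11, 13, 19, 29, 31, 37}.
v=29: a=29^1·(≡18), b=29^3·(≡27) mod 29; (18|29)=-1, (27|29)=-1; (−1)^{1·3·14}·(-1)^3·(-1)^1 = +1.
v=3: a=3^0·(≡1), b=3^4·(≡1) mod 3; (1|3)=+1, (1|3)=+1; (−1)^{0·4·1}·(+1)^4·(+1)^0 = +1.
v=13: a=13^0·(≡7), b=13^-1·(≡2) mod 13; (7|13)=-1, (2|13)=-1; (−1)^{0·-1·6}·(-1)^-1·(-1)^0 = -1.
v=37: a=37^1·(≡24), b=37^1·(≡21) mod 37; (24|37)=-1, (21|37)=+1; (−1)^{1·1·18}·(-1)^1·(+1)^1 = -1.
v=31: a=31^1·(≡3), b=31^1·(≡1) mod 31; (3|31)=-1, (1|31)=+1; (−1)^{1·1·15}·(-1)^1·(+1)^1 = +1.
v=2: v_2(a)=6, v_2(b)=8; units ≡ 3, 7 (mod 8); ε·ε+αω+βω = 1·1+6·0+8·1 ≡ 1  ⇒  (a,b)_2 = -1.
v=19: a=19^1·(≡6), b=19^1·(≡14) mod 19; (6|19)=+1, (14|19)=-1; (−1)^{1·1·9}·(+1)^1·(-1)^1 = +1.
v=∞: -631997 < 0 and -8215961 < 0  ⇒  (a,b)_∞ = -1.
v=11: a=11^-2·(≡6), b=11^-2·(≡9) mod 11; (6|11)=-1, (9|11)=+1; (−1)^{-2·-2·5}·(-1)^-2·(+1)^-2 = +1.
|Ram(-631997, -8215961)| = 4, even; anisotropic at {2, 13, 37, ∞}.

[2, 13, 37, inf]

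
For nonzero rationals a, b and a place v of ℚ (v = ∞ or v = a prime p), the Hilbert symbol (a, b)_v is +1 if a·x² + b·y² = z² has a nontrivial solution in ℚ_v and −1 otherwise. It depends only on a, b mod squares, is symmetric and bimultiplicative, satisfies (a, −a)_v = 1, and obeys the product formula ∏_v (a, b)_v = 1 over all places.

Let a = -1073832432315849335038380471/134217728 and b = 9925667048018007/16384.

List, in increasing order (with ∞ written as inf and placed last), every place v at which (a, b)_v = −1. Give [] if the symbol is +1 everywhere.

Mod squares: a ≡ -49742, b ≡ 663. Check v ∈ {∞, 2, 3, 7, 11, 13, 17, 19}.
v=19: a=19^3·(≡9), b=19^2·(≡6) mod 19; (9|19)=+1, (6|19)=+1; (−1)^{3·2·9}·(+1)^2·(+1)^3 = +1.
v=3: a=3^14·(≡1), b=3^5·(≡2) mod 3; (1|3)=+1, (2|3)=-1; (−1)^{14·5·1}·(+1)^5·(-1)^14 = +1.
v=17: a=17^5·(≡8), b=17^3·(≡7) mod 17; (8|17)=+1, (7|17)=-1; (−1)^{5·3·8}·(+1)^3·(-1)^5 = -1.
v=7: a=7^1·(≡5), b=7^0·(≡5) mod 7; (5|7)=-1, (5|7)=-1; (−1)^{1·0·3}·(-1)^0·(-1)^1 = -1.
v=13: a=13^2·(≡1), b=13^1·(≡3) mod 13; (1|13)=+1, (3|13)=+1; (−1)^{2·1·6}·(+1)^1·(+1)^2 = +1.
v=2: v_2(a)=-27, v_2(b)=-14; units ≡ 1, 7 (mod 8); ε·ε+αω+βω = 0·1+-27·0+-14·0 ≡ 0  ⇒  (a,b)_2 = +1.
v=11: a=11^7·(≡8), b=11^6·(≡1) mod 11; (8|11)=-1, (1|11)=+1; (−1)^{7·6·5}·(-1)^6·(+1)^7 = +1.
v=∞: -49742 < 0 and 663 > 0  ⇒  (a,b)_∞ = +1.
(-49742, 663 / ℚ) ramifies at {7, 17}: a division algebra.

[7, 17]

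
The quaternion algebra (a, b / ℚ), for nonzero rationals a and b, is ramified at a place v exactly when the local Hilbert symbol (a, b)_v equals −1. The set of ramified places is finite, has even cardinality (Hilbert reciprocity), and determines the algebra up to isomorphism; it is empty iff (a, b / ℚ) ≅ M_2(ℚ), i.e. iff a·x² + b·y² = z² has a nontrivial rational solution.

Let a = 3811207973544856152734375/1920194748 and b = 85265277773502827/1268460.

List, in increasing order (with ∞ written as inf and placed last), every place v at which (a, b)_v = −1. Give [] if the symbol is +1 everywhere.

(a, b) ≡ (1993953, 57794727705) mod (ℚ^×)²; places V = {2, 3, 5, 7, 11, 13, 17, 29, 31, 41, 43, 47, ∞}.
(a,b)_∞: sgn(1993953)=+, sgn(57794727705)=+, so +1.
(a,b)_2: α=-2, β=-2; u≡1, v≡1 (mod 8); ε(u)ε(v)=0·0, αω(v)=-2·0, βω(u)=-2·0; sum ≡ 0  ⇒  +1.
(a,b)_5: α=8, u≡2; β=-1, v≡1 (mod 5); (2|5)=-1, (1|5)=+1; sign (−1)^0·-1^-1·+1^8 = -1.
(a,b)_7: α=4, u≡3; β=4, v≡2 (mod 7); (3|7)=-1, (2|7)=+1; sign (−1)^0·-1^4·+1^4 = +1.
(a,b)_17: α=4, u≡10; β=1, v≡2 (mod 17); (10|17)=-1, (2|17)=+1; sign (−1)^0·-1^1·+1^4 = -1.
(a,b)_13: α=1, u≡6; β=1, v≡12 (mod 13); (6|13)=-1, (12|13)=+1; sign (−1)^0·-1^1·+1^1 = -1.
(a,b)_3: α=-9, u≡1; β=-7, v≡2 (mod 3); (1|3)=+1, (2|3)=-1; sign (−1)^1·+1^-7·-1^-9 = +1.
(a,b)_31: α=2, u≡9; β=1, v≡25 (mod 31); (9|31)=+1, (25|31)=+1; sign (−1)^0·+1^1·+1^2 = +1.
(a,b)_11: α=0, u≡3; β=3, v≡6 (mod 11); (3|11)=+1, (6|11)=-1; sign (−1)^0·+1^3·-1^0 = +1.
(a,b)_43: α=1, u≡23; β=1, v≡2 (mod 43); (23|43)=+1, (2|43)=-1; sign (−1)^1·+1^1·-1^1 = +1.
(a,b)_29: α=-3, u≡27; β=-1, v≡6 (mod 29); (27|29)=-1, (6|29)=+1; sign (−1)^0·-1^-1·+1^-3 = -1.
(a,b)_41: α=1, u≡28; β=1, v≡34 (mod 41); (28|41)=-1, (34|41)=-1; sign (−1)^0·-1^1·-1^1 = +1.
(a,b)_47: α=2, u≡17; β=2, v≡45 (mod 47); (17|47)=+1, (45|47)=-1; sign (−1)^0·+1^2·-1^2 = +1.
Ram(1993953, 57794727705) = {5, 13, 17, 29}; no ℚ_5-point on the conic.

[5, 13, 17, 29]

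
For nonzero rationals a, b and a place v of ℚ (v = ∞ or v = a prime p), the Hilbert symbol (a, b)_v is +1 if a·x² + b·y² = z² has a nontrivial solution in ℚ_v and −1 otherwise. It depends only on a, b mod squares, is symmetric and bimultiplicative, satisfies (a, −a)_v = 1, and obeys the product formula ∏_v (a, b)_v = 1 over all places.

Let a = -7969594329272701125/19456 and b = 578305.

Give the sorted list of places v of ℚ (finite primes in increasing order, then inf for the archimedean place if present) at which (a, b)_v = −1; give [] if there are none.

(a, b) ≡ (-18526992055, 578305) mod (ℚ^×)²; places V = {2, 3, 5, 7, 11, 13, 19, 29, 31, 37, 41, ∞}.
(a,b)_2: α=-10, β=0; u≡1, v≡1 (mod 8); ε(u)ε(v)=0·0, αω(v)=-10·0, βω(u)=0·0; sum ≡ 0  ⇒  +1.
(a,b)_11: α=1, u≡6; β=0, v≡2 (mod 11); (6|11)=-1, (2|11)=-1; sign (−1)^0·-1^0·-1^1 = -1.
(a,b)_41: α=3, u≡21; β=1, v≡1 (mod 41); (21|41)=+1, (1|41)=+1; sign (−1)^0·+1^1·+1^3 = +1.
(a,b)_∞: sgn(-18526992055)=−, sgn(578305)=+, so +1.
(a,b)_31: α=1, u≡23; β=1, v≡24 (mod 31); (23|31)=-1, (24|31)=-1; sign (−1)^1·-1^1·-1^1 = -1.
(a,b)_3: α=4, u≡2; β=0, v≡1 (mod 3); (2|3)=-1, (1|3)=+1; sign (−1)^0·-1^0·+1^4 = +1.
(a,b)_29: α=1, u≡2; β=0, v≡16 (mod 29); (2|29)=-1, (16|29)=+1; sign (−1)^0·-1^0·+1^1 = +1.
(a,b)_5: α=3, u≡1; β=1, v≡1 (mod 5); (1|5)=+1, (1|5)=+1; sign (−1)^0·+1^1·+1^3 = +1.
(a,b)_19: α=-1, u≡16; β=0, v≡2 (mod 19); (16|19)=+1, (2|19)=-1; sign (−1)^0·+1^0·-1^-1 = -1.
(a,b)_13: α=1, u≡1; β=1, v≡12 (mod 13); (1|13)=+1, (12|13)=+1; sign (−1)^0·+1^1·+1^1 = +1.
(a,b)_7: α=4, u≡4; β=1, v≡1 (mod 7); (4|7)=+1, (1|7)=+1; sign (−1)^0·+1^1·+1^4 = +1.
(a,b)_37: α=1, u≡6; β=0, v≡32 (mod 37); (6|37)=-1, (32|37)=-1; sign (−1)^0·-1^0·-1^1 = -1.
Ram(-18526992055, 578305) = {11, 19, 31, 37}; no ℚ_11-point on the conic.

[11, 19, 31, 37]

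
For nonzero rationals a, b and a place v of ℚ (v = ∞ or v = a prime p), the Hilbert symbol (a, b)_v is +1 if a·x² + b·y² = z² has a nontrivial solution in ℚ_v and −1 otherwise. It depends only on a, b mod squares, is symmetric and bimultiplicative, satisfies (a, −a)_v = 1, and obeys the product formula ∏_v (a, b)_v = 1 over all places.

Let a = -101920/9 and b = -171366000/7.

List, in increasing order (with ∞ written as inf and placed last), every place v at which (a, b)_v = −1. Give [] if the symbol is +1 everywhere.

[2, 3, 7, inf]

Mod squares: a ≡ -130, b ≡ -105. Check v ∈ {∞, 2, 3, 5, 7, 13}.
v=2: v_2(a)=5, v_2(b)=4; units ≡ 7, 7 (mod 8); ε·ε+αω+βω = 1·1+5·0+4·0 ≡ 1  ⇒  (a,b)_2 = -1.
v=13: a=13^1·(≡10), b=13^4·(≡12) mod 13; (10|13)=+1, (12|13)=+1; (−1)^{1·4·6}·(+1)^4·(+1)^1 = +1.
v=7: a=7^2·(≡3), b=7^-1·(≡6) mod 7; (3|7)=-1, (6|7)=-1; (−1)^{2·-1·3}·(-1)^-1·(-1)^2 = -1.
v=3: a=3^-2·(≡2), b=3^1·(≡1) mod 3; (2|3)=-1, (1|3)=+1; (−1)^{-2·1·1}·(-1)^1·(+1)^-2 = -1.
v=5: a=5^1·(≡4), b=5^3·(≡1) mod 5; (4|5)=+1, (1|5)=+1; (−1)^{1·3·2}·(+1)^3·(+1)^1 = +1.
v=∞: -130 < 0 and -105 < 0  ⇒  (a,b)_∞ = -1.
|Ram(-130, -105)| = 4, even; anisotropic at {2, 3, 7, ∞}.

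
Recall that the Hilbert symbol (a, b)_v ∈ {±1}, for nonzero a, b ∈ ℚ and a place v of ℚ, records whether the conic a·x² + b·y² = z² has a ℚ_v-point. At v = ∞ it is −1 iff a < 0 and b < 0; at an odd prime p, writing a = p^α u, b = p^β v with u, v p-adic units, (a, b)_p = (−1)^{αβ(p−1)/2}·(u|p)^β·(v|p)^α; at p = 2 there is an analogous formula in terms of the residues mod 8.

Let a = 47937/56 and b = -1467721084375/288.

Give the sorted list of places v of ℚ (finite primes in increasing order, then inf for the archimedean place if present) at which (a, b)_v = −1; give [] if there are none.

Mod squares: a ≡ 798, b ≡ -15470. Check v ∈ {∞, 2, 3, 5, 7, 13, 17, 19, 29}.
v=19: a=19^1·(≡4), b=19^2·(≡13) mod 19; (4|19)=+1, (13|19)=-1; (−1)^{1·2·9}·(+1)^2·(-1)^1 = -1.
v=17: a=17^0·(≡13), b=17^1·(≡2) mod 17; (13|17)=+1, (2|17)=+1; (−1)^{0·1·8}·(+1)^1·(+1)^0 = +1.
v=2: v_2(a)=-3, v_2(b)=-5; units ≡ 7, 1 (mod 8); ε·ε+αω+βω = 1·0+-3·0+-5·0 ≡ 0  ⇒  (a,b)_2 = +1.
v=29: a=29^2·(≡15), b=29^2·(≡9) mod 29; (15|29)=-1, (9|29)=+1; (−1)^{2·2·14}·(-1)^2·(+1)^2 = +1.
v=∞: 798 > 0 and -15470 < 0  ⇒  (a,b)_∞ = +1.
v=3: a=3^1·(≡2), b=3^-2·(≡1) mod 3; (2|3)=-1, (1|3)=+1; (−1)^{1·-2·1}·(-1)^-2·(+1)^1 = +1.
v=13: a=13^0·(≡8), b=13^1·(≡5) mod 13; (8|13)=-1, (5|13)=-1; (−1)^{0·1·6}·(-1)^1·(-1)^0 = -1.
v=5: a=5^0·(≡2), b=5^5·(≡1) mod 5; (2|5)=-1, (1|5)=+1; (−1)^{0·5·2}·(-1)^5·(+1)^0 = -1.
v=7: a=7^-1·(≡1), b=7^1·(≡1) mod 7; (1|7)=+1, (1|7)=+1; (−1)^{-1·1·3}·(+1)^1·(+1)^-1 = -1.
|Ram(798, -15470)| = 4, even; anisotropic at {5, 7, 13, 19}.

[5, 7, 13, 19]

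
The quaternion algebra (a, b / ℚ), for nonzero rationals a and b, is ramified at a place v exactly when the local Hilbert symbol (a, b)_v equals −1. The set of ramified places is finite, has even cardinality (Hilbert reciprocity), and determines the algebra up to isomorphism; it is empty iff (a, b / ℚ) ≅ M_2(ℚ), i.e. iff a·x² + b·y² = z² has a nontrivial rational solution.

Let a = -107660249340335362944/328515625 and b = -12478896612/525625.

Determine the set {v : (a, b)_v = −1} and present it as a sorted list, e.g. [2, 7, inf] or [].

[31, 37, 41, inf]

Mod squares: a ≡ -14, b ≡ -4279457. Check v ∈ {∞, 2, 3, 5, 7, 13, 29, 31, 37, 41}.
v=5: a=5^-8·(≡1), b=5^-4·(≡3) mod 5; (1|5)=+1, (3|5)=-1; (−1)^{-8·-4·2}·(+1)^-4·(-1)^-8 = +1.
v=29: a=29^-2·(≡12), b=29^-2·(≡15) mod 29; (12|29)=-1, (15|29)=-1; (−1)^{-2·-2·14}·(-1)^-2·(-1)^-2 = +1.
v=31: a=31^2·(≡22), b=31^1·(≡12) mod 31; (22|31)=-1, (12|31)=-1; (−1)^{2·1·15}·(-1)^1·(-1)^2 = -1.
v=13: a=13^2·(≡9), b=13^1·(≡3) mod 13; (9|13)=+1, (3|13)=+1; (−1)^{2·1·6}·(+1)^1·(+1)^2 = +1.
v=2: v_2(a)=7, v_2(b)=2; units ≡ 1, 7 (mod 8); ε·ε+αω+βω = 0·1+7·0+2·0 ≡ 0  ⇒  (a,b)_2 = +1.
v=41: a=41^2·(≡13), b=41^1·(≡9) mod 41; (13|41)=-1, (9|41)=+1; (−1)^{2·1·20}·(-1)^1·(+1)^2 = -1.
v=∞: -14 < 0 and -4279457 < 0  ⇒  (a,b)_∞ = -1.
v=7: a=7^3·(≡6), b=7^1·(≡2) mod 7; (6|7)=-1, (2|7)=+1; (−1)^{3·1·3}·(-1)^1·(+1)^3 = +1.
v=37: a=37^2·(≡8), b=37^1·(≡10) mod 37; (8|37)=-1, (10|37)=+1; (−1)^{2·1·18}·(-1)^1·(+1)^2 = -1.
v=3: a=3^8·(≡1), b=3^6·(≡1) mod 3; (1|3)=+1, (1|3)=+1; (−1)^{8·6·1}·(+1)^6·(+1)^8 = +1.
|Ram(-14, -4279457)| = 4, even; anisotropic at {31, 37, 41, ∞}.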